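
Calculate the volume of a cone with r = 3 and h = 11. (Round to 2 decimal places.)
Volume = (1/3) * pi * r² * h
Volume = (1/3) * pi * 3² * 11
Volume = (1/3) * pi * 9 * 11
Volume = (1/3) * pi * 99
Volume = 103.67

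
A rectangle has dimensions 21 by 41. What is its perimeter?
Perimeter = 2 * (length + width)
Perimeter = 2 * (21 + 41)
Perimeter = 2 * 62
Perimeter = 124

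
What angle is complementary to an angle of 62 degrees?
Complementary angles sum to 90 degrees.
Other angle = 90 - 62
Other angle = 28 degrees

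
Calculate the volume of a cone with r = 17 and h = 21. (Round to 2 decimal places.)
Volume = (1/3) * pi * r² * h
Volume = (1/3) * pi * 17² * 21
Volume = (1/3) * pi * 289 * 21
Volume = (1/3) * pi * 6069
Volume = 6355.44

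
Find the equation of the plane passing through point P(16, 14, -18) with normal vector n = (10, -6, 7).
d = n·P = (10)(16) + (-6)(14) + (7)(-18) = -50
Plane: 10x - 6y + 7z = -50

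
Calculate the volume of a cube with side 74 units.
Volume = s³
Volume = 74³
Volume = 405224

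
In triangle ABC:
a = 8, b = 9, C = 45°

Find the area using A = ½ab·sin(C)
A = ½·8·9·sin(45°) = ½·72·0.707107 = 25.46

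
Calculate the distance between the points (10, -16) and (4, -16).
Using the distance formula: d = sqrt((x₂-x₁)² + (y₂-y₁)²)
dx = 4 - 10 = -6
dy = (-16) - (-16) = 0
d = sqrt((-6)² + 0²) = sqrt(36 + 0) = sqrt(36) = 6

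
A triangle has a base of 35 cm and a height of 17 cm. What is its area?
Area = (1/2) * base * height
Area = (1/2) * 35 * 17
Area = 297.50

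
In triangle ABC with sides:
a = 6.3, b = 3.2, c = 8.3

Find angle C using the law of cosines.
cos(C) = (a² + b² - c²)/(2ab)
cos(C) = (6.3² + 3.2² - 8.3²)/(2·6.3·3.2) = -18.96/40.32 = -0.470238
C = arccos(-0.470238) = 118°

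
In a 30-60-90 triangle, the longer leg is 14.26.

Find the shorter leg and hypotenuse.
In a 30-60-90 triangle, sides are in ratio 1 : √3 : 2.
Long leg = short leg·√3  →  short leg = 14.26/√3 = 8.233
Hypotenuse = 2·(short leg) = 2·14.26/√3 = 16.47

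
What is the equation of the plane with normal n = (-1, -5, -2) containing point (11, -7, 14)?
d = n·P = (-1)(11) + (-5)(-7) + (-2)(14) = -4
Plane: -x - 5y - 2z = -4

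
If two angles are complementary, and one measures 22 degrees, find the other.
Complementary angles sum to 90 degrees.
Other angle = 90 - 22
Other angle = 68 degrees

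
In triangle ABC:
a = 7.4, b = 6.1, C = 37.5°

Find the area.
Using A = ½ab·sin(C):
A = ½·7.4·6.1·sin(37.5°) = ½·45.14·0.608761 = 13.74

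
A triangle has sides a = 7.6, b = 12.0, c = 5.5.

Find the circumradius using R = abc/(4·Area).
s = (a+b+c)/2 = 12.55
Area = √(s(s-a)(s-b)(s-c)) = √(12.55·4.95·0.55·7.05) = 15.5203
R = abc/(4·Area) = (7.6·12.0·5.5)/(4·15.5203) = 501.6/62.0812 = 8.08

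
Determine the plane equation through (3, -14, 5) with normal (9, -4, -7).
d = n·P = (9)(3) + (-4)(-14) + (-7)(5) = 48
Plane: 9x - 4y - 7z = 48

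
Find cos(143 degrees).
cos(143 degrees) = -0.7986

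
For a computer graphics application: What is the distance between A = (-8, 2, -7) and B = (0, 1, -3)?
d = √[(8)² + (-1)² + (4)²] = √81 = 9.0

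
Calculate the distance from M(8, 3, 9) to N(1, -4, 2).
d = √[(-7)² + (-7)² + (-7)²] = √147 = 12.12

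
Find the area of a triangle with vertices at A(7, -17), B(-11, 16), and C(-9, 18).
Using the coordinate formula: Area = (1/2)|x₁(y₂-y₃) + x₂(y₃-y₁) + x₃(y₁-y₂)|
Area = (1/2)|7(16-18) + (-11)(18-(-17)) + (-9)((-17)-16)|
Area = (1/2)|7*(-2) + (-11)*35 + (-9)*(-33)|
Area = (1/2)|(-14) + (-385) + 297|
Area = (1/2)*102 = 51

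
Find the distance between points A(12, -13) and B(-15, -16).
Using the distance formula: d = sqrt((x₂-x₁)² + (y₂-y₁)²)
dx = (-15) - 12 = -27
dy = (-16) - (-13) = -3
d = sqrt((-27)² + (-3)²) = sqrt(729 + 9) = sqrt(738) = 27.17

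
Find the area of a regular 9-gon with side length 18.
For a regular 9-gon with side length s = 18:
Apothem a = s / (2*tan(pi/9)) = 18 / (2*tan(pi/9)) ≈ 24.7273
Perimeter P = 9 * 18 = 162
Area = (1/2) * P * a = (1/2) * 162 * 24.7273 = 2002.91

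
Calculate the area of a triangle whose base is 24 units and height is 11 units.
Area = (1/2) * base * height
Area = (1/2) * 24 * 11
Area = 132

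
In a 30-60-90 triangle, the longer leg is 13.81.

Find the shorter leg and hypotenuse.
In a 30-60-90 triangle, sides are in ratio 1 : √3 : 2.
Long leg = short leg·√3  →  short leg = 13.81/√3 = 7.973
Hypotenuse = 2·(short leg) = 2·13.81/√3 = 15.95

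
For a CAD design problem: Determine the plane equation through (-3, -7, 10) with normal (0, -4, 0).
d = n·P = (0)(-3) + (-4)(-7) + (0)(10) = 28
Plane: -4y = 28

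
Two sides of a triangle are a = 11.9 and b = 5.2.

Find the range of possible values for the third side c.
By the triangle inequality: |a - b| < c < a + b
|11.9 - 5.2| < c < 11.9 + 5.2
6.7 < c < 17.1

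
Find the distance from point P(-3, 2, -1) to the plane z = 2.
d = |0(-3) + 0(2) + 1(-1) - (2)| / √(0² + 0² + 1²) = 3/√1 = 3.0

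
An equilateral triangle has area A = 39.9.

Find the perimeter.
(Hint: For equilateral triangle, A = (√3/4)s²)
A = (√3/4)s²  →  s² = 4A/√3 = 4·39.9/√3 = 92.1451
s = 9.59922
Perimeter = 3s = 28.8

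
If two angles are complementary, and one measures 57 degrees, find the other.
Complementary angles sum to 90 degrees.
Other angle = 90 - 57
Other angle = 33 degrees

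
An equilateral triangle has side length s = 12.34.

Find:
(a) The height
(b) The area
(a) Height h = s·√3/2 = 12.34·√3/2 = 10.69
(b) Area = (√3/4)·s² = (√3/4)·12.34² = (√3/4)·152.276 = 65.94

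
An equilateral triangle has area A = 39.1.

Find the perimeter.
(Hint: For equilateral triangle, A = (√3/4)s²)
A = (√3/4)s²  →  s² = 4A/√3 = 4·39.1/√3 = 90.2976
s = 9.5025
Perimeter = 3s = 28.51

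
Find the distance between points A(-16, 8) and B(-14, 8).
Using the distance formula: d = sqrt((x₂-x₁)² + (y₂-y₁)²)
dx = (-14) - (-16) = 2
dy = 8 - 8 = 0
d = sqrt(2² + 0²) = sqrt(4 + 0) = sqrt(4) = 2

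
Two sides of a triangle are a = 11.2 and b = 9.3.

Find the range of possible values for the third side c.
By the triangle inequality: |a - b| < c < a + b
|11.2 - 9.3| < c < 11.2 + 9.3
1.9 < c < 20.5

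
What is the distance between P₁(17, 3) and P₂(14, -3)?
Using the distance formula: d = sqrt((x₂-x₁)² + (y₂-y₁)²)
dx = 14 - 17 = -3
dy = (-3) - 3 = -6
d = sqrt((-3)² + (-6)²) = sqrt(9 + 36) = sqrt(45) = 6.71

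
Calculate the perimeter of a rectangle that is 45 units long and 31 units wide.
Perimeter = 2 * (length + width)
Perimeter = 2 * (45 + 31)
Perimeter = 2 * 76
Perimeter = 152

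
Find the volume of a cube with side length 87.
Volume = s³
Volume = 87³
Volume = 658503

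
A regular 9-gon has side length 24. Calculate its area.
For a regular 9-gon with side length s = 24:
Apothem a = s / (2*tan(pi/9)) = 24 / (2*tan(pi/9)) ≈ 32.9697
Perimeter P = 9 * 24 = 216
Area = (1/2) * P * a = (1/2) * 216 * 32.9697 = 3560.73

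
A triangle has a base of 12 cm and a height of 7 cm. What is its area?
Area = (1/2) * base * height
Area = (1/2) * 12 * 7
Area = 42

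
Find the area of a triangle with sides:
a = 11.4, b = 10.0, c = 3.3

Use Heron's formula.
s = (a+b+c)/2 = (11.4+10.0+3.3)/2 = 12.35
A = √(s(s-a)(s-b)(s-c)) = √(12.35·0.95·2.35·9.05)
A = √249.521 = 15.8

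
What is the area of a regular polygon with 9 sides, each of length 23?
For a regular 9-gon with side length s = 23:
Apothem a = s / (2*tan(pi/9)) = 23 / (2*tan(pi/9)) ≈ 31.59599
Perimeter P = 9 * 23 = 207
Area = (1/2) * P * a = (1/2) * 207 * 31.59599 = 3270.18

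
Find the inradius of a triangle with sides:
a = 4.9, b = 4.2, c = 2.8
s = (a+b+c)/2 = (4.9+4.2+2.8)/2 = 5.95
Area = √(s(s-a)(s-b)(s-c)) = √(5.95·1.05·1.75·3.15) = 5.8685
r = Area/s = 5.8685/5.95 = 0.9863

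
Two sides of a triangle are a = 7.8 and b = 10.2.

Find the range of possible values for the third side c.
By the triangle inequality: |a - b| < c < a + b
|7.8 - 10.2| < c < 7.8 + 10.2
2.4 < c < 18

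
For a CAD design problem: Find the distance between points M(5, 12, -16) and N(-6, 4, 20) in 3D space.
d = √[(-11)² + (-8)² + (36)²] = √1481 = 38.48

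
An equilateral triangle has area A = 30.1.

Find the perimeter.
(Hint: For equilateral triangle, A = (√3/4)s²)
A = (√3/4)s²  →  s² = 4A/√3 = 4·30.1/√3 = 69.513
s = 8.33744
Perimeter = 3s = 25.01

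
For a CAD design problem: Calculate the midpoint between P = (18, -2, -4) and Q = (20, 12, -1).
Midpoint = ((18+20)/2, (-2+12)/2, (-4-1)/2) = (19, 5, -2.5)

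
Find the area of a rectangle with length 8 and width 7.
Area = length * width
Area = 8 * 7
Area = 56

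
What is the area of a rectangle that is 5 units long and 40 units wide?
Area = length * width
Area = 5 * 40
Area = 200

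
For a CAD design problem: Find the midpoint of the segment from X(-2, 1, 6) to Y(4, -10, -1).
Midpoint = ((-2+4)/2, (1-10)/2, (6-1)/2) = (1, -4.5, 2.5)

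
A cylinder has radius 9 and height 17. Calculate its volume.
Volume = pi * r² * h
Volume = pi * 9² * 17
Volume = pi * 81 * 17
Volume = pi * 1377
Volume = 4325.97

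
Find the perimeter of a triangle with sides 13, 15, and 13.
Perimeter = sum of all sides
Perimeter = 13 + 15 + 13
Perimeter = 41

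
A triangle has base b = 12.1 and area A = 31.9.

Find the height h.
A = ½bh  →  h = 2A/b
h = 2·31.9/12.1 = 5.273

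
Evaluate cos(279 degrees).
cos(279 degrees) = 0.1564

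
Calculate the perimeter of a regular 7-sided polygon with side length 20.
Perimeter = number of sides * side length
Perimeter = 7 * 20
Perimeter = 140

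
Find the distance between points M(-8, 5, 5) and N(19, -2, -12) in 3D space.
d = √[(27)² + (-7)² + (-17)²] = √1067 = 32.66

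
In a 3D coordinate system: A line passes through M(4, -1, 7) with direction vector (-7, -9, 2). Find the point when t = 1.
P(1) = (4 + (-7)(1), -1 + (-9)(1), 7 + 2(1)) = (-3, -10, 9)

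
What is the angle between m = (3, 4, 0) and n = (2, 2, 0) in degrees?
m·n = 14, |m|² = 25, |n|² = 8
cos θ = 14/√200 ≈ 0.9899
θ ≈ 8.13°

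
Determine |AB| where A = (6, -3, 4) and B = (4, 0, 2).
d = √[(-2)² + (3)² + (-2)²] = √17 = 4.123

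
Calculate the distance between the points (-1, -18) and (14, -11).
Using the distance formula: d = sqrt((x₂-x₁)² + (y₂-y₁)²)
dx = 14 - (-1) = 15
dy = (-11) - (-18) = 7
d = sqrt(15² + 7²) = sqrt(225 + 49) = sqrt(274) = 16.55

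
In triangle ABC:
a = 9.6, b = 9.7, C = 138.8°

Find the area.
Using A = ½ab·sin(C):
A = ½·9.6·9.7·sin(138.8°) = ½·93.12·0.658689 = 30.67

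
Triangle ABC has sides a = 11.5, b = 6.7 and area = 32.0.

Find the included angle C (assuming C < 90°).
Area = ½ab·sin(C)  →  sin(C) = 2·Area/(ab)
sin(C) = 2·32.0/(11.5·6.7) = 0.830629
C = arcsin(0.830629) = 56.16°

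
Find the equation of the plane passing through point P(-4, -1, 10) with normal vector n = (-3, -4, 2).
d = n·P = (-3)(-4) + (-4)(-1) + (2)(10) = 36
Plane: -3x - 4y + 2z = 36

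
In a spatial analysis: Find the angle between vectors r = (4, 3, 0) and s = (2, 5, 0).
r·s = 23, |r|² = 25, |s|² = 29
cos θ = 23/√725 ≈ 0.8542
θ ≈ 31.33°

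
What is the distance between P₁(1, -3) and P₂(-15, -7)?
Using the distance formula: d = sqrt((x₂-x₁)² + (y₂-y₁)²)
dx = (-15) - 1 = -16
dy = (-7) - (-3) = -4
d = sqrt((-16)² + (-4)²) = sqrt(256 + 16) = sqrt(272) = 16.49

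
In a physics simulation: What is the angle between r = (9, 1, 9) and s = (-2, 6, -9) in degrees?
r·s = -93, |r|² = 163, |s|² = 121
cos θ = -93/√19723 ≈ -0.6622
θ ≈ 131.5°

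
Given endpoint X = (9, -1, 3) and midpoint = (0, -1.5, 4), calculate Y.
Y = (2×0 - 9, 2×(-1.5) - (-1), 2×4 - 3) = (-9, -2, 5)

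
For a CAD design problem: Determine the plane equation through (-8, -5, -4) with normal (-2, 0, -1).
d = n·P = (-2)(-8) + (0)(-5) + (-1)(-4) = 20
Plane: -2x - z = 20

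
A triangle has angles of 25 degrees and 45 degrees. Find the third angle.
Sum of angles in a triangle = 180 degrees
Third angle = 180 - 25 - 45
Third angle = 110 degrees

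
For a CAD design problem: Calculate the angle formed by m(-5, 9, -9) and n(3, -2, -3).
m·n = -6, |m|² = 187, |n|² = 22
cos θ = -6/√4114 ≈ -0.09354
θ ≈ 95.37°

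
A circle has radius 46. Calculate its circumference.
Circumference = 2 * pi * r
Circumference = 2 * pi * 46
Circumference = 289.03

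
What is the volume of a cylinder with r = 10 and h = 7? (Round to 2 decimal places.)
Volume = pi * r² * h
Volume = pi * 10² * 7
Volume = pi * 100 * 7
Volume = pi * 700
Volume = 2199.11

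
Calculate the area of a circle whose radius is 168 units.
Area = pi * r²
Area = pi * 168²
Area = pi * 28224
Area = 88668.31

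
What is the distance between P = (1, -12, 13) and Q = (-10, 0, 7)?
d = √[(-11)² + (12)² + (-6)²] = √301 = 17.35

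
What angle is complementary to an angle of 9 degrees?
Complementary angles sum to 90 degrees.
Other angle = 90 - 9
Other angle = 81 degrees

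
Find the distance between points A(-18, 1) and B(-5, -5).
Using the distance formula: d = sqrt((x₂-x₁)² + (y₂-y₁)²)
dx = (-5) - (-18) = 13
dy = (-5) - 1 = -6
d = sqrt(13² + (-6)²) = sqrt(169 + 36) = sqrt(205) = 14.32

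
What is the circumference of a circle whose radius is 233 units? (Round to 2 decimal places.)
Circumference = 2 * pi * r
Circumference = 2 * pi * 233
Circumference = 1463.98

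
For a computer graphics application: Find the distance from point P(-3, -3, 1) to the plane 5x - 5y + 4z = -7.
d = |5(-3) + (-5)(-3) + 4(1) - (-7)| / √(5² + (-5)² + 4²) = 11/√66 = 1.354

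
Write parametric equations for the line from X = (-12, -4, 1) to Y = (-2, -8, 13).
Direction vector d = Y - X = (10, -4, 12)
x = -12 + 10t, y = -4 - 4t, z = 1 + 12t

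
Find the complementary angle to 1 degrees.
Complementary angles sum to 90 degrees.
Other angle = 90 - 1
Other angle = 89 degrees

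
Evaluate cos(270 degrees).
cos(270 degrees) = -0.0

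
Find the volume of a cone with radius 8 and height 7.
Volume = (1/3) * pi * r² * h
Volume = (1/3) * pi * 8² * 7
Volume = (1/3) * pi * 64 * 7
Volume = (1/3) * pi * 448
Volume = 469.14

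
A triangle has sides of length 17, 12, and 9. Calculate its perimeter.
Perimeter = sum of all sides
Perimeter = 17 + 12 + 9
Perimeter = 38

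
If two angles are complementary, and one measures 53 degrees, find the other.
Complementary angles sum to 90 degrees.
Other angle = 90 - 53
Other angle = 37 degrees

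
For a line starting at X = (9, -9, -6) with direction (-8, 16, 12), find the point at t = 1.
P(1) = (9 + (-8)(1), -9 + 16(1), -6 + 12(1)) = (1, 7, 6)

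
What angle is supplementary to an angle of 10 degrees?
Supplementary angles sum to 180 degrees.
Other angle = 180 - 10
Other angle = 170 degrees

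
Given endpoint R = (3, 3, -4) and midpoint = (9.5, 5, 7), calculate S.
S = (2×9.5 - 3, 2×5 - 3, 2×7 - (-4)) = (16, 7, 18)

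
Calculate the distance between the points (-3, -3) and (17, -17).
Using the distance formula: d = sqrt((x₂-x₁)² + (y₂-y₁)²)
dx = 17 - (-3) = 20
dy = (-17) - (-3) = -14
d = sqrt(20² + (-14)²) = sqrt(400 + 196) = sqrt(596) = 24.41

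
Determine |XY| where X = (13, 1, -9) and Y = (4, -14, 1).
d = √[(-9)² + (-15)² + (10)²] = √406 = 20.15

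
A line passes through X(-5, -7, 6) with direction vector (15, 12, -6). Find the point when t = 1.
P(1) = (-5 + 15(1), -7 + 12(1), 6 + (-6)(1)) = (10, 5, 0)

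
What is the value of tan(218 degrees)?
tan(218 degrees) = 0.7813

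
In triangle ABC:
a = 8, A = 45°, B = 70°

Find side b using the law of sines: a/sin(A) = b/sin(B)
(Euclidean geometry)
b = a·sin(B)/sin(A) = 8·sin(70°)/sin(45°)
b = 8·0.939693/0.707107 = 10.63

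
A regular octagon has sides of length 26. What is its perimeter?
Perimeter = number of sides * side length
Perimeter = 8 * 26
Perimeter = 208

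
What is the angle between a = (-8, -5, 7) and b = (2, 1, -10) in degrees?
a·b = -91, |a|² = 138, |b|² = 105
cos θ = -91/√14490 ≈ -0.756
θ ≈ 139.1°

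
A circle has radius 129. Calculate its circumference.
Circumference = 2 * pi * r
Circumference = 2 * pi * 129
Circumference = 810.53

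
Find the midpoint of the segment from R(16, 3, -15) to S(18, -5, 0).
Midpoint = ((16+18)/2, (3-5)/2, (-15+0)/2) = (17, -1, -7.5)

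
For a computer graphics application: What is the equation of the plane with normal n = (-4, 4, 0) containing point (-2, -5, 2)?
d = n·P = (-4)(-2) + (4)(-5) + (0)(2) = -12
Plane: -4x + 4y = -12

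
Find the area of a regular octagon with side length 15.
For a regular 8-gon with side length s = 15:
Apothem a = s / (2*tan(pi/8)) = 15 / (2*tan(pi/8)) ≈ 18.1066
Perimeter P = 8 * 15 = 120
Area = (1/2) * P * a = (1/2) * 120 * 18.1066 = 1086.40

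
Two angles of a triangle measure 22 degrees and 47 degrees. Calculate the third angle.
Sum of angles in a triangle = 180 degrees
Third angle = 180 - 22 - 47
Third angle = 111 degrees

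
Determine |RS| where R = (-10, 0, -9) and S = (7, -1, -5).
d = √[(17)² + (-1)² + (4)²] = √306 = 17.49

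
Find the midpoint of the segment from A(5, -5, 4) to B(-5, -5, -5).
Midpoint = ((5-5)/2, (-5-5)/2, (4-5)/2) = (0, -5, -0.5)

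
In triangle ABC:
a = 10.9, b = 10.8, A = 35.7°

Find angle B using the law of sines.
sin(B)/b = sin(A)/a
sin(B) = b·sin(A)/a = 10.8·sin(35.7°)/10.9 = 0.578188
B = arcsin(0.578188) = 35.32°  (b ≤ a, so B ≤ A and the acute solution is unique)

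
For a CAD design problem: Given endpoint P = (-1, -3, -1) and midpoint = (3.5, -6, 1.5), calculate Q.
Q = (2×3.5 - (-1), 2×(-6) - (-3), 2×1.5 - (-1)) = (8, -9, 4)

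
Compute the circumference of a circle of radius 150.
Circumference = 2 * pi * r
Circumference = 2 * pi * 150
Circumference = 942.48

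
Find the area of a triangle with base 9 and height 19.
Area = (1/2) * base * height
Area = (1/2) * 9 * 19
Area = 85.50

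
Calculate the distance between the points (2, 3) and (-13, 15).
Using the distance formula: d = sqrt((x₂-x₁)² + (y₂-y₁)²)
dx = (-13) - 2 = -15
dy = 15 - 3 = 12
d = sqrt((-15)² + 12²) = sqrt(225 + 144) = sqrt(369) = 19.21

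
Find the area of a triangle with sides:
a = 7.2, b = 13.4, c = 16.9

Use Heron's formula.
s = (a+b+c)/2 = (7.2+13.4+16.9)/2 = 18.75
A = √(s(s-a)(s-b)(s-c)) = √(18.75·11.55·5.35·1.85)
A = √2143.43 = 46.3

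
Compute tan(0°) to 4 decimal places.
tan(0 degrees) = 0
Decimal approximation: 0.0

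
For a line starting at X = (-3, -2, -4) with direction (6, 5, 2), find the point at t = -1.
P(-1) = (-3 + 6(-1), -2 + 5(-1), -4 + 2(-1)) = (-9, -7, -6)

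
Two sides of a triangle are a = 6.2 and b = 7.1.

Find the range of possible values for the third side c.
By the triangle inequality: |a - b| < c < a + b
|6.2 - 7.1| < c < 6.2 + 7.1
0.9 < c < 13.3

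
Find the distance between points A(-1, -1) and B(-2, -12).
Using the distance formula: d = sqrt((x₂-x₁)² + (y₂-y₁)²)
dx = (-2) - (-1) = -1
dy = (-12) - (-1) = -11
d = sqrt((-1)² + (-11)²) = sqrt(1 + 121) = sqrt(122) = 11.05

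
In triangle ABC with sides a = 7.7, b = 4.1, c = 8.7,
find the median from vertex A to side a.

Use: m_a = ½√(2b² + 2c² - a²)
m_a = ½√(2·4.1² + 2·8.7² - 7.7²)
m_a = ½√(33.62 + 151.38 - 59.29) = ½√125.71 = 5.606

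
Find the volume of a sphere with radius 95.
Volume = (4/3) * pi * r³
Volume = (4/3) * pi * 95³
Volume = (4/3) * pi * 857375
Volume = 3591364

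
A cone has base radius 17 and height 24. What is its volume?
Volume = (1/3) * pi * r² * h
Volume = (1/3) * pi * 17² * 24
Volume = (1/3) * pi * 289 * 24
Volume = (1/3) * pi * 6936
Volume = 7263.36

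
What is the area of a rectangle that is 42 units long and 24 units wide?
Area = length * width
Area = 42 * 24
Area = 1008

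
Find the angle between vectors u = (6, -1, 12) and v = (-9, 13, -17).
u·v = -271, |u|² = 181, |v|² = 539
cos θ = -271/√97559 ≈ -0.8676
θ ≈ 150.2°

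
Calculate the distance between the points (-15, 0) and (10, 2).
Using the distance formula: d = sqrt((x₂-x₁)² + (y₂-y₁)²)
dx = 10 - (-15) = 25
dy = 2 - 0 = 2
d = sqrt(25² + 2²) = sqrt(625 + 4) = sqrt(629) = 25.08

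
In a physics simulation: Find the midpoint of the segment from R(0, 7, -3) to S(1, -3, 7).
Midpoint = ((0+1)/2, (7-3)/2, (-3+7)/2) = (0.5, 2, 2)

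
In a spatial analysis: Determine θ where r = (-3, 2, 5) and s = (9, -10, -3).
r·s = -62, |r|² = 38, |s|² = 190
cos θ = -62/√7220 ≈ -0.7297
θ ≈ 136.9°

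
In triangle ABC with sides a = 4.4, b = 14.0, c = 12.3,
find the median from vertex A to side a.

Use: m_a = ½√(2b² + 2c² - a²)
m_a = ½√(2·14.0² + 2·12.3² - 4.4²)
m_a = ½√(392 + 302.58 - 19.36) = ½√675.22 = 12.99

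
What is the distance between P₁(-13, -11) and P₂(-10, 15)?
Using the distance formula: d = sqrt((x₂-x₁)² + (y₂-y₁)²)
dx = (-10) - (-13) = 3
dy = 15 - (-11) = 26
d = sqrt(3² + 26²) = sqrt(9 + 676) = sqrt(685) = 26.17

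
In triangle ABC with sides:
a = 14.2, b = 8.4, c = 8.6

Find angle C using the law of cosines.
cos(C) = (a² + b² - c²)/(2ab)
cos(C) = (14.2² + 8.4² - 8.6²)/(2·14.2·8.4) = 198.24/238.56 = 0.830986
C = arccos(0.830986) = 33.8°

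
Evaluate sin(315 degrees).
sin(315 degrees) = -0.7071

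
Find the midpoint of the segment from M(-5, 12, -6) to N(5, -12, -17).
Midpoint = ((-5+5)/2, (12-12)/2, (-6-17)/2) = (0, 0, -11.5)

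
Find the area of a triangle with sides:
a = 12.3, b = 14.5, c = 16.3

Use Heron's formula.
s = (a+b+c)/2 = (12.3+14.5+16.3)/2 = 21.55
A = √(s(s-a)(s-b)(s-c)) = √(21.55·9.25·7.05·5.25)
A = √7377.98 = 85.9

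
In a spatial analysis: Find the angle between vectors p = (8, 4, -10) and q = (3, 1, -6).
p·q = 88, |p|² = 180, |q|² = 46
cos θ = 88/√8280 ≈ 0.9671
θ ≈ 14.74°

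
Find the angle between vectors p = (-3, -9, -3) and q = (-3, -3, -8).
p·q = 60, |p|² = 99, |q|² = 82
cos θ = 60/√8118 ≈ 0.6659
θ ≈ 48.25°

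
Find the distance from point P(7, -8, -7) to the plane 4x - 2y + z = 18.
d = |4(7) + (-2)(-8) + 1(-7) - (18)| / √(4² + (-2)² + 1²) = 19/√21 = 4.146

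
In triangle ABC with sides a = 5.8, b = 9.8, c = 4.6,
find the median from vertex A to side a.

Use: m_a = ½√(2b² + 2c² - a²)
m_a = ½√(2·9.8² + 2·4.6² - 5.8²)
m_a = ½√(192.08 + 42.32 - 33.64) = ½√200.76 = 7.084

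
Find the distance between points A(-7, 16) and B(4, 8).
Using the distance formula: d = sqrt((x₂-x₁)² + (y₂-y₁)²)
dx = 4 - (-7) = 11
dy = 8 - 16 = -8
d = sqrt(11² + (-8)²) = sqrt(121 + 64) = sqrt(185) = 13.60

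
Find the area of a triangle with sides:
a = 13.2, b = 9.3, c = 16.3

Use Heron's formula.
s = (a+b+c)/2 = (13.2+9.3+16.3)/2 = 19.4
A = √(s(s-a)(s-b)(s-c)) = √(19.4·6.2·10.1·3.1)
A = √3765.97 = 61.37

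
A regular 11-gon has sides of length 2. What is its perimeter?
Perimeter = number of sides * side length
Perimeter = 11 * 2
Perimeter = 22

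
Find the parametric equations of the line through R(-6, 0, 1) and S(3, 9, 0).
Direction vector d = S - R = (9, 9, -1)
x = -6 + 9t, y = 0 + 9t, z = 1 - t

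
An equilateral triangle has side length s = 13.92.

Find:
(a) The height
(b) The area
(a) Height h = s·√3/2 = 13.92·√3/2 = 12.06
(b) Area = (√3/4)·s² = (√3/4)·13.92² = (√3/4)·193.766 = 83.9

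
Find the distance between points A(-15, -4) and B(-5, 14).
Using the distance formula: d = sqrt((x₂-x₁)² + (y₂-y₁)²)
dx = (-5) - (-15) = 10
dy = 14 - (-4) = 18
d = sqrt(10² + 18²) = sqrt(100 + 324) = sqrt(424) = 20.59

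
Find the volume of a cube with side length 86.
Volume = s³
Volume = 86³
Volume = 636056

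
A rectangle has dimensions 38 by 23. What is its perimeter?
Perimeter = 2 * (length + width)
Perimeter = 2 * (38 + 23)
Perimeter = 2 * 61
Perimeter = 122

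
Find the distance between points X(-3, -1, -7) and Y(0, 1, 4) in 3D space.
d = √[(3)² + (2)² + (11)²] = √134 = 11.58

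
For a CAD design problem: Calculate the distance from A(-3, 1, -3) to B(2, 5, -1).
d = √[(5)² + (4)² + (2)²] = √45 = 6.708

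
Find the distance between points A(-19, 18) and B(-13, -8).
Using the distance formula: d = sqrt((x₂-x₁)² + (y₂-y₁)²)
dx = (-13) - (-19) = 6
dy = (-8) - 18 = -26
d = sqrt(6² + (-26)²) = sqrt(36 + 676) = sqrt(712) = 26.68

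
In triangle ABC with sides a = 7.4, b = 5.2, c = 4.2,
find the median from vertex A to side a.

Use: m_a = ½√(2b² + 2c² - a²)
m_a = ½√(2·5.2² + 2·4.2² - 7.4²)
m_a = ½√(54.08 + 35.28 - 54.76) = ½√34.6 = 2.941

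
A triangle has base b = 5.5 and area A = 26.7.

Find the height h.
A = ½bh  →  h = 2A/b
h = 2·26.7/5.5 = 9.709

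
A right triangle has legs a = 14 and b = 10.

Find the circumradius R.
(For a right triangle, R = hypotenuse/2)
Hypotenuse c = √(14² + 10²) = √296 = 17.2047
R = c/2 = 8.602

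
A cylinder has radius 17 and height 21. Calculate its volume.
Volume = pi * r² * h
Volume = pi * 17² * 21
Volume = pi * 289 * 21
Volume = pi * 6069
Volume = 19066.33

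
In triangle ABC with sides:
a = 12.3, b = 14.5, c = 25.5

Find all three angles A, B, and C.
By the law of cosines:
cos(A) = (b² + c² - a²)/(2bc) = 0.959040  →  A = 16.46°
cos(B) = (a² + c² - b²)/(2ac) = 0.942595  →  B = 19.51°
cos(C) = (a² + b² - c²)/(2ab) = -0.809392  →  C = 144°
Check: A + B + C = 180.0° ✓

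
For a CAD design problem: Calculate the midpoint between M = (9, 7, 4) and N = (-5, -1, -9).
Midpoint = ((9-5)/2, (7-1)/2, (4-9)/2) = (2, 3, -2.5)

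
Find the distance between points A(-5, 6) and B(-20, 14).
Using the distance formula: d = sqrt((x₂-x₁)² + (y₂-y₁)²)
dx = (-20) - (-5) = -15
dy = 14 - 6 = 8
d = sqrt((-15)² + 8²) = sqrt(225 + 64) = sqrt(289) = 17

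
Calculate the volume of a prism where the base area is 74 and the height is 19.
Volume = base area * height
Volume = 74 * 19
Volume = 1406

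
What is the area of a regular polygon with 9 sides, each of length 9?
For a regular 9-gon with side length s = 9:
Apothem a = s / (2*tan(pi/9)) = 9 / (2*tan(pi/9)) ≈ 12.3636
Perimeter P = 9 * 9 = 81
Area = (1/2) * P * a = (1/2) * 81 * 12.3636 = 500.73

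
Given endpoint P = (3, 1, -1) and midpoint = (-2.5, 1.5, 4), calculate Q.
Q = (2×(-2.5) - 3, 2×1.5 - 1, 2×4 - (-1)) = (-8, 2, 9)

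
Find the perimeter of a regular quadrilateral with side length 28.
Perimeter = number of sides * side length
Perimeter = 4 * 28
Perimeter = 112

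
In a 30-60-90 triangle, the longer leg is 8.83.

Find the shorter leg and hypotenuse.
In a 30-60-90 triangle, sides are in ratio 1 : √3 : 2.
Long leg = short leg·√3  →  short leg = 8.83/√3 = 5.098
Hypotenuse = 2·(short leg) = 2·8.83/√3 = 10.2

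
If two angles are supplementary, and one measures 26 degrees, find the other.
Supplementary angles sum to 180 degrees.
Other angle = 180 - 26
Other angle = 154 degrees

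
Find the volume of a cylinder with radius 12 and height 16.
Volume = pi * r² * h
Volume = pi * 12² * 16
Volume = pi * 144 * 16
Volume = pi * 2304
Volume = 7238.23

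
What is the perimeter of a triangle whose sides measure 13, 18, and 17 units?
Perimeter = sum of all sides
Perimeter = 13 + 18 + 17
Perimeter = 48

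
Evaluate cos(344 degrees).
cos(344 degrees) = 0.9613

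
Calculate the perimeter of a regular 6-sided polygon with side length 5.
Perimeter = number of sides * side length
Perimeter = 6 * 5
Perimeter = 30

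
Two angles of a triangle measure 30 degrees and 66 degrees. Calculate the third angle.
Sum of angles in a triangle = 180 degrees
Third angle = 180 - 30 - 66
Third angle = 84 degrees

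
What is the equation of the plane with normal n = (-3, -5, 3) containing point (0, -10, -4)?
d = n·P = (-3)(0) + (-5)(-10) + (3)(-4) = 38
Plane: -3x - 5y + 3z = 38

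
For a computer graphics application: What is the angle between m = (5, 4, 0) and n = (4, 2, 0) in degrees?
m·n = 28, |m|² = 41, |n|² = 20
cos θ = 28/√820 ≈ 0.9778
θ ≈ 12.09°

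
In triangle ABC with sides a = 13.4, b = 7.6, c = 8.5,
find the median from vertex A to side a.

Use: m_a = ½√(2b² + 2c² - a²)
m_a = ½√(2·7.6² + 2·8.5² - 13.4²)
m_a = ½√(115.52 + 144.5 - 179.56) = ½√80.46 = 4.485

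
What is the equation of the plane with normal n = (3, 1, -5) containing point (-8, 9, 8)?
d = n·P = (3)(-8) + (1)(9) + (-5)(8) = -55
Plane: 3x + y - 5z = -55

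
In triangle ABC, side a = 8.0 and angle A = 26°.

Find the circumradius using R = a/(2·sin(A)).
R = a/(2·sin(A)) = 8.0/(2·sin(26°))
R = 8.0/(2·0.438371) = 8.0/0.876742 = 9.125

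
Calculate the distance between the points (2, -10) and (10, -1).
Using the distance formula: d = sqrt((x₂-x₁)² + (y₂-y₁)²)
dx = 10 - 2 = 8
dy = (-1) - (-10) = 9
d = sqrt(8² + 9²) = sqrt(64 + 81) = sqrt(145) = 12.04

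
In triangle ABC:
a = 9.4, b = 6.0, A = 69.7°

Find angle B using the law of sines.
sin(B)/b = sin(A)/a
sin(B) = b·sin(A)/a = 6.0·sin(69.7°)/9.4 = 0.598653
B = arcsin(0.598653) = 36.77°  (b ≤ a, so B ≤ A and the acute solution is unique)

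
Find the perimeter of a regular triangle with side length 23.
Perimeter = number of sides * side length
Perimeter = 3 * 23
Perimeter = 69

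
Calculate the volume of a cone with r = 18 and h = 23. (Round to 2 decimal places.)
Volume = (1/3) * pi * r² * h
Volume = (1/3) * pi * 18² * 23
Volume = (1/3) * pi * 324 * 23
Volume = (1/3) * pi * 7452
Volume = 7803.72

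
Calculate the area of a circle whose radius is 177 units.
Area = pi * r²
Area = pi * 177²
Area = pi * 31329
Area = 98422.96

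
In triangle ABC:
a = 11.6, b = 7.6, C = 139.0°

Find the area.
Using A = ½ab·sin(C):
A = ½·11.6·7.6·sin(139.0°) = ½·88.16·0.656059 = 28.92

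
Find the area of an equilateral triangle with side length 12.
Area = (sqrt(3)/4) * s²
Area = (sqrt(3)/4) * 12²
Area = (sqrt(3)/4) * 144
Area = 62.35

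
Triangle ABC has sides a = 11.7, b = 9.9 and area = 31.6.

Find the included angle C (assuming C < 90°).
Area = ½ab·sin(C)  →  sin(C) = 2·Area/(ab)
sin(C) = 2·31.6/(11.7·9.9) = 0.545627
C = arcsin(0.545627) = 33.07°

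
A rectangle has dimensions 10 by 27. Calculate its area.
Area = length * width
Area = 10 * 27
Area = 270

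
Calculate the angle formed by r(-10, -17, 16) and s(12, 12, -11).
r·s = -500, |r|² = 645, |s|² = 409
cos θ = -500/√263805 ≈ -0.9735
θ ≈ 166.8°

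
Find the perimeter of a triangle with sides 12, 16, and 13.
Perimeter = sum of all sides
Perimeter = 12 + 16 + 13
Perimeter = 41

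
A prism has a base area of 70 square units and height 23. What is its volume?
Volume = base area * height
Volume = 70 * 23
Volume = 1610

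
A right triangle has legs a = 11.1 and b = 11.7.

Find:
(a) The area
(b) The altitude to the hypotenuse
(a) Area = ½ab = ½·11.1·11.7 = 64.935
(b) Hypotenuse c = √(11.1² + 11.7²) = √260.1 = 16.1276
    Area = ½·c·h_c  →  h_c = 2·Area/c = 2·64.935/16.1276 = 8.053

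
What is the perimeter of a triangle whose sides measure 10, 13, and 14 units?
Perimeter = sum of all sides
Perimeter = 10 + 13 + 14
Perimeter = 37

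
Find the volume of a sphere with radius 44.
Volume = (4/3) * pi * r³
Volume = (4/3) * pi * 44³
Volume = (4/3) * pi * 85184
Volume = 356817.90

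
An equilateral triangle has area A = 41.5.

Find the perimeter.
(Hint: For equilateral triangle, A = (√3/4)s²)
A = (√3/4)s²  →  s² = 4A/√3 = 4·41.5/√3 = 95.8401
s = 9.7898
Perimeter = 3s = 29.37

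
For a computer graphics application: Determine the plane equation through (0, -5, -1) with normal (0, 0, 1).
d = n·P = (0)(0) + (0)(-5) + (1)(-1) = -1
Plane: z = -1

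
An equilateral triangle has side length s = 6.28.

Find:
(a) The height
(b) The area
(a) Height h = s·√3/2 = 6.28·√3/2 = 5.439
(b) Area = (√3/4)·s² = (√3/4)·6.28² = (√3/4)·39.4384 = 17.08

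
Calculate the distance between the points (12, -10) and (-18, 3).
Using the distance formula: d = sqrt((x₂-x₁)² + (y₂-y₁)²)
dx = (-18) - 12 = -30
dy = 3 - (-10) = 13
d = sqrt((-30)² + 13²) = sqrt(900 + 169) = sqrt(1069) = 32.70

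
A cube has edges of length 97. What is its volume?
Volume = s³
Volume = 97³
Volume = 912673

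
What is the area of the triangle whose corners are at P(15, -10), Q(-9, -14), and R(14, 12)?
Using the coordinate formula: Area = (1/2)|x₁(y₂-y₃) + x₂(y₃-y₁) + x₃(y₁-y₂)|
Area = (1/2)|15((-14)-12) + (-9)(12-(-10)) + 14((-10)-(-14))|
Area = (1/2)|15*(-26) + (-9)*22 + 14*4|
Area = (1/2)|(-390) + (-198) + 56|
Area = (1/2)*532 = 266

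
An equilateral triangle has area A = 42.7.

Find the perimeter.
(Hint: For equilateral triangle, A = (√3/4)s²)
A = (√3/4)s²  →  s² = 4A/√3 = 4·42.7/√3 = 98.6114
s = 9.93033
Perimeter = 3s = 29.79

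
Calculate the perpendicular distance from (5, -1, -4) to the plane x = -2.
d = |1(5) + 0(-1) + 0(-4) - (-2)| / √(1² + 0² + 0²) = 7/√1 = 7.0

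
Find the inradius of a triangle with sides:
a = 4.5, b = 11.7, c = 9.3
s = (a+b+c)/2 = (4.5+11.7+9.3)/2 = 12.75
Area = √(s(s-a)(s-b)(s-c)) = √(12.75·8.25·1.05·3.45) = 19.5203
r = Area/s = 19.5203/12.75 = 1.531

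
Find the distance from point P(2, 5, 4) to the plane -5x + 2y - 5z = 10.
d = |(-5)(2) + 2(5) + (-5)(4) - (10)| / √((-5)² + 2² + (-5)²) = 30/√54 = 4.082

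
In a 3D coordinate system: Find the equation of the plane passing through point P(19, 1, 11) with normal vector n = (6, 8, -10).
d = n·P = (6)(19) + (8)(1) + (-10)(11) = 12
Plane: 6x + 8y - 10z = 12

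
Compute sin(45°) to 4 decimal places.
sin(45 degrees) = sqrt(2)/2
Decimal approximation: 0.7071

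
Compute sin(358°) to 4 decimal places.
sin(358 degrees) = -0.0349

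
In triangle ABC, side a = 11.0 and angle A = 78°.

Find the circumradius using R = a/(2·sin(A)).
R = a/(2·sin(A)) = 11.0/(2·sin(78°))
R = 11.0/(2·0.978148) = 11.0/1.956295 = 5.623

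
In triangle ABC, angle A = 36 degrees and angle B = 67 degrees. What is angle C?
Sum of angles in a triangle = 180 degrees
Third angle = 180 - 36 - 67
Third angle = 77 degrees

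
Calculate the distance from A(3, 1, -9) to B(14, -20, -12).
d = √[(11)² + (-21)² + (-3)²] = √571 = 23.9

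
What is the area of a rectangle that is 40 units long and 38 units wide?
Area = length * width
Area = 40 * 38
Area = 1520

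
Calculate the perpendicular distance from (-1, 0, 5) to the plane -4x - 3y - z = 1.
d = |(-4)(-1) + (-3)(0) + (-1)(5) - (1)| / √((-4)² + (-3)² + (-1)²) = 2/√26 = 0.3922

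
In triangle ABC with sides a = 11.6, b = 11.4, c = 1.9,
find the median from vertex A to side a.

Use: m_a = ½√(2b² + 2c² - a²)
m_a = ½√(2·11.4² + 2·1.9² - 11.6²)
m_a = ½√(259.92 + 7.22 - 134.56) = ½√132.58 = 5.757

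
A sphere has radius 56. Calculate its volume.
Volume = (4/3) * pi * r³
Volume = (4/3) * pi * 56³
Volume = (4/3) * pi * 175616
Volume = 735618.58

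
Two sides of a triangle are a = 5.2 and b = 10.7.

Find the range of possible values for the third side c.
By the triangle inequality: |a - b| < c < a + b
|5.2 - 10.7| < c < 5.2 + 10.7
5.5 < c < 15.9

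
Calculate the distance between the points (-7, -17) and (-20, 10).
Using the distance formula: d = sqrt((x₂-x₁)² + (y₂-y₁)²)
dx = (-20) - (-7) = -13
dy = 10 - (-17) = 27
d = sqrt((-13)² + 27²) = sqrt(169 + 729) = sqrt(898) = 29.97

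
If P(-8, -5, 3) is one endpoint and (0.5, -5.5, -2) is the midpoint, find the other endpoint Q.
Q = (2×0.5 - (-8), 2×(-5.5) - (-5), 2×(-2) - 3) = (9, -6, -7)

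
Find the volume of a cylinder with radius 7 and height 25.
Volume = pi * r² * h
Volume = pi * 7² * 25
Volume = pi * 49 * 25
Volume = pi * 1225
Volume = 3848.45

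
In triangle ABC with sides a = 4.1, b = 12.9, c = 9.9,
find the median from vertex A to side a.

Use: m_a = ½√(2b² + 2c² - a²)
m_a = ½√(2·12.9² + 2·9.9² - 4.1²)
m_a = ½√(332.82 + 196.02 - 16.81) = ½√512.03 = 11.31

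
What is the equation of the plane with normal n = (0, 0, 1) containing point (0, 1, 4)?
d = n·P = (0)(0) + (0)(1) + (1)(4) = 4
Plane: z = 4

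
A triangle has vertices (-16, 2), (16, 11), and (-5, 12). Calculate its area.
Using the coordinate formula: Area = (1/2)|x₁(y₂-y₃) + x₂(y₃-y₁) + x₃(y₁-y₂)|
Area = (1/2)|(-16)(11-12) + 16(12-2) + (-5)(2-11)|
Area = (1/2)|(-16)*(-1) + 16*10 + (-5)*(-9)|
Area = (1/2)|16 + 160 + 45|
Area = (1/2)*221 = 110.50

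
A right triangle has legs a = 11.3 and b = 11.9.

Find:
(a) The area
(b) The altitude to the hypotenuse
(a) Area = ½ab = ½·11.3·11.9 = 67.235
(b) Hypotenuse c = √(11.3² + 11.9²) = √269.3 = 16.4104
    Area = ½·c·h_c  →  h_c = 2·Area/c = 2·67.235/16.4104 = 8.194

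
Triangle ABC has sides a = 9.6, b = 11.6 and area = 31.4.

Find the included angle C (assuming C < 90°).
Area = ½ab·sin(C)  →  sin(C) = 2·Area/(ab)
sin(C) = 2·31.4/(9.6·11.6) = 0.563937
C = arcsin(0.563937) = 34.33°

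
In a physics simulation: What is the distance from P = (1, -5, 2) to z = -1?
d = |0(1) + 0(-5) + 1(2) - (-1)| / √(0² + 0² + 1²) = 3/√1 = 3.0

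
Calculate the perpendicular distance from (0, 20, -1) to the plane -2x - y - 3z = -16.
d = |(-2)(0) + (-1)(20) + (-3)(-1) - (-16)| / √((-2)² + (-1)² + (-3)²) = 1/√14 = 0.2673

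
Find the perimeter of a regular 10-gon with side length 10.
Perimeter = number of sides * side length
Perimeter = 10 * 10
Perimeter = 100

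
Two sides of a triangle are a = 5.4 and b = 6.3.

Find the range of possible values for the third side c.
By the triangle inequality: |a - b| < c < a + b
|5.4 - 6.3| < c < 5.4 + 6.3
0.9 < c < 11.7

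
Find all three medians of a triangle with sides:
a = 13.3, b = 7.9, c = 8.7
Using m_x = ½√(2y² + 2z² - x²):
m_a = ½√(2·7.9² + 2·8.7² - 13.3²) = ½√99.31 = 4.983
m_b = ½√(2·13.3² + 2·8.7² - 7.9²) = ½√442.75 = 10.52
m_c = ½√(2·13.3² + 2·7.9² - 8.7²) = ½√402.91 = 10.04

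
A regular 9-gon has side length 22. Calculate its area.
For a regular 9-gon with side length s = 22:
Apothem a = s / (2*tan(pi/9)) = 22 / (2*tan(pi/9)) ≈ 30.22225
Perimeter P = 9 * 22 = 198
Area = (1/2) * P * a = (1/2) * 198 * 30.22225 = 2992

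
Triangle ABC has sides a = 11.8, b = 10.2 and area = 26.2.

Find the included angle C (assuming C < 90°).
Area = ½ab·sin(C)  →  sin(C) = 2·Area/(ab)
sin(C) = 2·26.2/(11.8·10.2) = 0.435361
C = arcsin(0.435361) = 25.81°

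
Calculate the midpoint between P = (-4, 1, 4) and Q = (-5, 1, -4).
Midpoint = ((-4-5)/2, (1+1)/2, (4-4)/2) = (-4.5, 1, 0)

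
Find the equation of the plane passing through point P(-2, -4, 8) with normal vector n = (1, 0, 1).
d = n·P = (1)(-2) + (0)(-4) + (1)(8) = 6
Plane: x + z = 6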